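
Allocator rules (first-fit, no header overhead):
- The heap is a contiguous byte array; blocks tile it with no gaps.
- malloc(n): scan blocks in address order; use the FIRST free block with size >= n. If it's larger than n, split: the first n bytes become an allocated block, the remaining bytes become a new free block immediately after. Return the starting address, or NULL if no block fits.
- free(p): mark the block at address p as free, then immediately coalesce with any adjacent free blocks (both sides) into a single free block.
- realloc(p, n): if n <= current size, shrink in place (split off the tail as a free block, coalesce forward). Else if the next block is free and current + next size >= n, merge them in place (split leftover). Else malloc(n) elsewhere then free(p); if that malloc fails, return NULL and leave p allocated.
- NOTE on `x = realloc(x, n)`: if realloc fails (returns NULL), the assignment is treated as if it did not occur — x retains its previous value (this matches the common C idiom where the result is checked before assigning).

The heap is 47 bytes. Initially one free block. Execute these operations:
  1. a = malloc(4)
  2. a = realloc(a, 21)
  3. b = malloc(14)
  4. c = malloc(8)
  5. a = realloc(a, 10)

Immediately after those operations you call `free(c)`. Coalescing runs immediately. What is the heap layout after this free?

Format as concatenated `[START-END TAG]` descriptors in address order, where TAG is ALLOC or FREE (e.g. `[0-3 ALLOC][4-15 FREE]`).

Op 1: a = malloc(4) -> a = 0; heap: [0-3 ALLOC][4-46 FREE]
Op 2: a = realloc(a, 21) -> a = 0; heap: [0-20 ALLOC][21-46 FREE]
Op 3: b = malloc(14) -> b = 21; heap: [0-20 ALLOC][21-34 ALLOC][35-46 FREE]
Op 4: c = malloc(8) -> c = 35; heap: [0-20 ALLOC][21-34 ALLOC][35-42 ALLOC][43-46 FREE]
Op 5: a = realloc(a, 10) -> a = 0; heap: [0-9 ALLOC][10-20 FREE][21-34 ALLOC][35-42 ALLOC][43-46 FREE]
free(c): c = 35 -> block [35-42 ALLOC]; mark free, coalesce with adjacent free neighbors -> [0-9 ALLOC][10-20 FREE][21-34 ALLOC][35-46 FREE]

Answer: [0-9 ALLOC][10-20 FREE][21-34 ALLOC][35-46 FREE]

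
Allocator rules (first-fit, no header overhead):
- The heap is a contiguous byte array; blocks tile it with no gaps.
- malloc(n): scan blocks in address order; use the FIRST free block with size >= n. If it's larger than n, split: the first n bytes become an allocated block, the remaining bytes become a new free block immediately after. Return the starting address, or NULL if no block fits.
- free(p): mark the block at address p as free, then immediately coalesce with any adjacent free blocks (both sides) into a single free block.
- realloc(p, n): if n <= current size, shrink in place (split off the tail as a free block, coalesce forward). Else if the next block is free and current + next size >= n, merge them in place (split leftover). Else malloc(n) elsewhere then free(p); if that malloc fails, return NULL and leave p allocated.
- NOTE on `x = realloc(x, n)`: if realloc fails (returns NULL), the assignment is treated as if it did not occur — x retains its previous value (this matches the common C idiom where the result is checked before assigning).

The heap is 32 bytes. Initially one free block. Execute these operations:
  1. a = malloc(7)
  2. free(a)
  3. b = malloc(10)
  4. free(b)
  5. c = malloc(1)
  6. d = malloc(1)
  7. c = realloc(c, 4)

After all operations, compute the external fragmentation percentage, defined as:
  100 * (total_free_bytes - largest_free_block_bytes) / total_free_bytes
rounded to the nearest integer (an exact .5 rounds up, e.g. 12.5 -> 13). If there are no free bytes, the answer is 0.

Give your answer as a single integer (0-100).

Answer: 4

Derivation:
Op 1: a = malloc(7) -> a = 0; heap: [0-6 ALLOC][7-31 FREE]
Op 2: free(a) -> (freed a); heap: [0-31 FREE]
Op 3: b = malloc(10) -> b = 0; heap: [0-9 ALLOC][10-31 FREE]
Op 4: free(b) -> (freed b); heap: [0-31 FREE]
Op 5: c = malloc(1) -> c = 0; heap: [0-0 ALLOC][1-31 FREE]
Op 6: d = malloc(1) -> d = 1; heap: [0-0 ALLOC][1-1 ALLOC][2-31 FREE]
Op 7: c = realloc(c, 4) -> c = 2; heap: [0-0 FREE][1-1 ALLOC][2-5 ALLOC][6-31 FREE]
Free blocks: [1 26] total_free=27 largest=26 -> 100*(27-26)/27 = 100/27 ≈ 3.704 -> rounds to 4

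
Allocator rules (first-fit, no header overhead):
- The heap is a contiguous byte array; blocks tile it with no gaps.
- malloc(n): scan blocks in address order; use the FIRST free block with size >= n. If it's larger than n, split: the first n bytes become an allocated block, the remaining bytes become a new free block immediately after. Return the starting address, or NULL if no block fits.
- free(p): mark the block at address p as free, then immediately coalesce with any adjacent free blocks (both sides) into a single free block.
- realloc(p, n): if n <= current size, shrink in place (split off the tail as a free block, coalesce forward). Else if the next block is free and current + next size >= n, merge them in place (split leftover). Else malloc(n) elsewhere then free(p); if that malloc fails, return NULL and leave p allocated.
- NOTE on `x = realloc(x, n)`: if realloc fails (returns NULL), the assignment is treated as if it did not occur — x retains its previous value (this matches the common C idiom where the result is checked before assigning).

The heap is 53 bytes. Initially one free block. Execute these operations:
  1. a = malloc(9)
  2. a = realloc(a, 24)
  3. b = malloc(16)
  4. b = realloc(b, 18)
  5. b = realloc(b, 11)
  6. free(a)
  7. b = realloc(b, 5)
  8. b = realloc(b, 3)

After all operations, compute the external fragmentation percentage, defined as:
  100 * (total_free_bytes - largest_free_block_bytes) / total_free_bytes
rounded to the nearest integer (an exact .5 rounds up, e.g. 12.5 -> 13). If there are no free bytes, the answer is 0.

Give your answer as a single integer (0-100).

Op 1: a = malloc(9) -> a = 0; heap: [0-8 ALLOC][9-52 FREE]
Op 2: a = realloc(a, 24) -> a = 0; heap: [0-23 ALLOC][24-52 FREE]
Op 3: b = malloc(16) -> b = 24; heap: [0-23 ALLOC][24-39 ALLOC][40-52 FREE]
Op 4: b = realloc(b, 18) -> b = 24; heap: [0-23 ALLOC][24-41 ALLOC][42-52 FREE]
Op 5: b = realloc(b, 11) -> b = 24; heap: [0-23 ALLOC][24-34 ALLOC][35-52 FREE]
Op 6: free(a) -> (freed a); heap: [0-23 FREE][24-34 ALLOC][35-52 FREE]
Op 7: b = realloc(b, 5) -> b = 24; heap: [0-23 FREE][24-28 ALLOC][29-52 FREE]
Op 8: b = realloc(b, 3) -> b = 24; heap: [0-23 FREE][24-26 ALLOC][27-52 FREE]
Free blocks: [24 26] total_free=50 largest=26 -> 100*(50-26)/50 = 2400/50 = 48

Answer: 48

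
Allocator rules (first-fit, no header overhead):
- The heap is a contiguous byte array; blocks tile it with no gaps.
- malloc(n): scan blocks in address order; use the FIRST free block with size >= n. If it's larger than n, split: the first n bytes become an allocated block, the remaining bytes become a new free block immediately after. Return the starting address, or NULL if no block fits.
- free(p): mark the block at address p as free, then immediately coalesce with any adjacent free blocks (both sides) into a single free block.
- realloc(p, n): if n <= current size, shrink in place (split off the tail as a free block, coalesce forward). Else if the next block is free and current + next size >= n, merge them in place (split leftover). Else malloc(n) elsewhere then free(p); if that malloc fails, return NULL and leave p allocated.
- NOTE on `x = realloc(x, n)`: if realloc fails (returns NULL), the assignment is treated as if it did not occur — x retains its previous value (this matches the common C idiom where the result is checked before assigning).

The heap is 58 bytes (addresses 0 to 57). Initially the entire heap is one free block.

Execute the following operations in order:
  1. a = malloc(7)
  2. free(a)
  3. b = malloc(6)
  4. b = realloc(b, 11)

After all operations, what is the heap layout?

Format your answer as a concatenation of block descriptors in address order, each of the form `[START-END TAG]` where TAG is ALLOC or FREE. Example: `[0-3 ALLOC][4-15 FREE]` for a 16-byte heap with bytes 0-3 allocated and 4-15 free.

Op 1: a = malloc(7) -> a = 0; heap: [0-6 ALLOC][7-57 FREE]
Op 2: free(a) -> (freed a); heap: [0-57 FREE]
Op 3: b = malloc(6) -> b = 0; heap: [0-5 ALLOC][6-57 FREE]
Op 4: b = realloc(b, 11) -> b = 0; heap: [0-10 ALLOC][11-57 FREE]

Answer: [0-10 ALLOC][11-57 FREE]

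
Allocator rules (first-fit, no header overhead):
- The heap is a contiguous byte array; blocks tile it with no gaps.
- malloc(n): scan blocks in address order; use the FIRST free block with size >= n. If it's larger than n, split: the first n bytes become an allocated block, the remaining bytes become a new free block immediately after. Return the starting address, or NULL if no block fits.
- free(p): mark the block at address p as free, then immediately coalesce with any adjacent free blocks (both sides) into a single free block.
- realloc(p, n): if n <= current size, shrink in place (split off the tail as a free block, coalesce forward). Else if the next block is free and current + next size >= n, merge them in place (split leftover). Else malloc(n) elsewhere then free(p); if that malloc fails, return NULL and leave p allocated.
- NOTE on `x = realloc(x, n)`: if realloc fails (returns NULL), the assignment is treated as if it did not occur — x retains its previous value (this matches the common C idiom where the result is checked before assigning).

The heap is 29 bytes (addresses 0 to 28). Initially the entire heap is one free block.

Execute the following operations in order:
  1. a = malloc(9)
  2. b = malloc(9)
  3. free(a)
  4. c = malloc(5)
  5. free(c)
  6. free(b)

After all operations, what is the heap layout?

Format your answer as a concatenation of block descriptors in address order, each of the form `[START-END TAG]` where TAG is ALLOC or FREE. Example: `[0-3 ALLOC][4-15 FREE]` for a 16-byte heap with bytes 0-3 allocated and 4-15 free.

Answer: [0-28 FREE]

Derivation:
Op 1: a = malloc(9) -> a = 0; heap: [0-8 ALLOC][9-28 FREE]
Op 2: b = malloc(9) -> b = 9; heap: [0-8 ALLOC][9-17 ALLOC][18-28 FREE]
Op 3: free(a) -> (freed a); heap: [0-8 FREE][9-17 ALLOC][18-28 FREE]
Op 4: c = malloc(5) -> c = 0; heap: [0-4 ALLOC][5-8 FREE][9-17 ALLOC][18-28 FREE]
Op 5: free(c) -> (freed c); heap: [0-8 FREE][9-17 ALLOC][18-28 FREE]
Op 6: free(b) -> (freed b); heap: [0-28 FREE]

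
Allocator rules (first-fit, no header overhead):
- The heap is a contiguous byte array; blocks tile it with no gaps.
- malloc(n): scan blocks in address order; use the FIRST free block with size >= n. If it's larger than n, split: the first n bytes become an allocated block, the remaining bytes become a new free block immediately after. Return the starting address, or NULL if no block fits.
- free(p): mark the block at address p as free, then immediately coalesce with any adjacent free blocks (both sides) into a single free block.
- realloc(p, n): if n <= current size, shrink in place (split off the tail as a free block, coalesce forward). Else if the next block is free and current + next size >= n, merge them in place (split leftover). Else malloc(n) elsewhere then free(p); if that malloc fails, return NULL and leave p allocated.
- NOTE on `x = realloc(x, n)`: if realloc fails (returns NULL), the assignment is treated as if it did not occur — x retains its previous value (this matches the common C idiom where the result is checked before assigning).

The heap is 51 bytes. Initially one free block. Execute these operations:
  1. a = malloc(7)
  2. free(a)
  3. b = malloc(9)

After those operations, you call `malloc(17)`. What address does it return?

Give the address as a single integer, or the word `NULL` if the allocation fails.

Answer: 9

Derivation:
Op 1: a = malloc(7) -> a = 0; heap: [0-6 ALLOC][7-50 FREE]
Op 2: free(a) -> (freed a); heap: [0-50 FREE]
Op 3: b = malloc(9) -> b = 0; heap: [0-8 ALLOC][9-50 FREE]
malloc(17): first-fit scan over [0-8 ALLOC][9-50 FREE] -> 9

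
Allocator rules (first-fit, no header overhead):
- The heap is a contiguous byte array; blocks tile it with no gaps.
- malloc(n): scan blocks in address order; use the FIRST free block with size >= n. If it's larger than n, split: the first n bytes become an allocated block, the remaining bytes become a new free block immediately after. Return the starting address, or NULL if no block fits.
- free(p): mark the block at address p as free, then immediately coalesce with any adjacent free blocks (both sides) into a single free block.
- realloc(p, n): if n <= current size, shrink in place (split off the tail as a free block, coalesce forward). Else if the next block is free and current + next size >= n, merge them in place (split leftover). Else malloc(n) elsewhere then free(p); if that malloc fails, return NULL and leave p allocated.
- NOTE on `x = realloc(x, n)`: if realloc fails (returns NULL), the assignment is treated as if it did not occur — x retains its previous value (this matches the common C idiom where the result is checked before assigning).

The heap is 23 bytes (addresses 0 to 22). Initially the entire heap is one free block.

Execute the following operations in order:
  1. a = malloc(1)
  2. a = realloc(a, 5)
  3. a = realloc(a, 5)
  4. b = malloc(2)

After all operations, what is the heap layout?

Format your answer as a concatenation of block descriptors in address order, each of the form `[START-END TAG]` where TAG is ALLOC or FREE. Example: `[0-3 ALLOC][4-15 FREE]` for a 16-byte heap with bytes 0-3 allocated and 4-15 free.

Op 1: a = malloc(1) -> a = 0; heap: [0-0 ALLOC][1-22 FREE]
Op 2: a = realloc(a, 5) -> a = 0; heap: [0-4 ALLOC][5-22 FREE]
Op 3: a = realloc(a, 5) -> a = 0; heap: [0-4 ALLOC][5-22 FREE]
Op 4: b = malloc(2) -> b = 5; heap: [0-4 ALLOC][5-6 ALLOC][7-22 FREE]

Answer: [0-4 ALLOC][5-6 ALLOC][7-22 FREE]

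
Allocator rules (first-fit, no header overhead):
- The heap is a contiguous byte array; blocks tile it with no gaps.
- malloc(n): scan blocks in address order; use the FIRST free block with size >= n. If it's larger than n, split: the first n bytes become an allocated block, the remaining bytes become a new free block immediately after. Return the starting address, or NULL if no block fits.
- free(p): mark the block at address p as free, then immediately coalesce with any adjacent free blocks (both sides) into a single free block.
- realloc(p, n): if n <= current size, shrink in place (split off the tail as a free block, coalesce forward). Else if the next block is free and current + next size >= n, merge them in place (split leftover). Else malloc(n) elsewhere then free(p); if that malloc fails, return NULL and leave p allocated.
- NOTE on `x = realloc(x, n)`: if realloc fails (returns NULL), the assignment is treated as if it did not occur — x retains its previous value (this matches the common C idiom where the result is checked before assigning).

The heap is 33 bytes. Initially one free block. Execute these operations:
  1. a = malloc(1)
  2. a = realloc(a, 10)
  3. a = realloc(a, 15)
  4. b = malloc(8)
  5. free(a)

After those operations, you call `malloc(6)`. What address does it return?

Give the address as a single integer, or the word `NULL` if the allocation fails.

Answer: 0

Derivation:
Op 1: a = malloc(1) -> a = 0; heap: [0-0 ALLOC][1-32 FREE]
Op 2: a = realloc(a, 10) -> a = 0; heap: [0-9 ALLOC][10-32 FREE]
Op 3: a = realloc(a, 15) -> a = 0; heap: [0-14 ALLOC][15-32 FREE]
Op 4: b = malloc(8) -> b = 15; heap: [0-14 ALLOC][15-22 ALLOC][23-32 FREE]
Op 5: free(a) -> (freed a); heap: [0-14 FREE][15-22 ALLOC][23-32 FREE]
malloc(6): first-fit scan over [0-14 FREE][15-22 ALLOC][23-32 FREE] -> 0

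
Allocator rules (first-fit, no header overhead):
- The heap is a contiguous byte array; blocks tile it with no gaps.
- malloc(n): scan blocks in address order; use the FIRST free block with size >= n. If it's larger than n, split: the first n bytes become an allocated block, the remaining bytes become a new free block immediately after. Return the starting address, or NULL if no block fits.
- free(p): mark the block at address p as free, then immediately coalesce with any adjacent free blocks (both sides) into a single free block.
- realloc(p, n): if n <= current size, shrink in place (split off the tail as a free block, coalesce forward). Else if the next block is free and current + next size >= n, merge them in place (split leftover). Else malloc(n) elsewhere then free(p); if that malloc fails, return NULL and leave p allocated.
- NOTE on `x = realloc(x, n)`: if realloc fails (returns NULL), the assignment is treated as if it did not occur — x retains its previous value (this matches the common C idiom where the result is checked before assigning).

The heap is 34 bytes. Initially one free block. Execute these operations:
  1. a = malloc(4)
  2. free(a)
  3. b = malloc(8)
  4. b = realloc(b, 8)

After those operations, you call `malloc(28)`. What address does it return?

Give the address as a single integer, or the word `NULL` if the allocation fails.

Answer: NULL

Derivation:
Op 1: a = malloc(4) -> a = 0; heap: [0-3 ALLOC][4-33 FREE]
Op 2: free(a) -> (freed a); heap: [0-33 FREE]
Op 3: b = malloc(8) -> b = 0; heap: [0-7 ALLOC][8-33 FREE]
Op 4: b = realloc(b, 8) -> b = 0; heap: [0-7 ALLOC][8-33 FREE]
malloc(28): first-fit scan over [0-7 ALLOC][8-33 FREE] -> NULL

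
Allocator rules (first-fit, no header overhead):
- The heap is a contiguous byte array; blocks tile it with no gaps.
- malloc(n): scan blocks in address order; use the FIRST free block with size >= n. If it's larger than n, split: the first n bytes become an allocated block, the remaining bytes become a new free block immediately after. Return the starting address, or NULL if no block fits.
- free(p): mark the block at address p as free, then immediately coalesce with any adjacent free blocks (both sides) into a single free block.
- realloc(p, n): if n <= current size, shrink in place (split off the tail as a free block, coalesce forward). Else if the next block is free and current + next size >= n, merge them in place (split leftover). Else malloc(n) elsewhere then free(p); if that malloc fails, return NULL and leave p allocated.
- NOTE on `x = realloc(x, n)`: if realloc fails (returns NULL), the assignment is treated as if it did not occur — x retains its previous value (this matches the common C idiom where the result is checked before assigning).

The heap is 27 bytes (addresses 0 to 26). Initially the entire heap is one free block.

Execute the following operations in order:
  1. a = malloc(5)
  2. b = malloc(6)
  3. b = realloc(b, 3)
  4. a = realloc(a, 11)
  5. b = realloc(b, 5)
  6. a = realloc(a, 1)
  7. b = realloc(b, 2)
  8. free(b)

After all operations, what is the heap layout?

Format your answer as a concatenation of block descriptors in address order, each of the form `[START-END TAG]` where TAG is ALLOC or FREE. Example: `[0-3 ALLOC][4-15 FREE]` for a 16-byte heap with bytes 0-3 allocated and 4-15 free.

Op 1: a = malloc(5) -> a = 0; heap: [0-4 ALLOC][5-26 FREE]
Op 2: b = malloc(6) -> b = 5; heap: [0-4 ALLOC][5-10 ALLOC][11-26 FREE]
Op 3: b = realloc(b, 3) -> b = 5; heap: [0-4 ALLOC][5-7 ALLOC][8-26 FREE]
Op 4: a = realloc(a, 11) -> a = 8; heap: [0-4 FREE][5-7 ALLOC][8-18 ALLOC][19-26 FREE]
Op 5: b = realloc(b, 5) -> b = 0; heap: [0-4 ALLOC][5-7 FREE][8-18 ALLOC][19-26 FREE]
Op 6: a = realloc(a, 1) -> a = 8; heap: [0-4 ALLOC][5-7 FREE][8-8 ALLOC][9-26 FREE]
Op 7: b = realloc(b, 2) -> b = 0; heap: [0-1 ALLOC][2-7 FREE][8-8 ALLOC][9-26 FREE]
Op 8: free(b) -> (freed b); heap: [0-7 FREE][8-8 ALLOC][9-26 FREE]

Answer: [0-7 FREE][8-8 ALLOC][9-26 FREE]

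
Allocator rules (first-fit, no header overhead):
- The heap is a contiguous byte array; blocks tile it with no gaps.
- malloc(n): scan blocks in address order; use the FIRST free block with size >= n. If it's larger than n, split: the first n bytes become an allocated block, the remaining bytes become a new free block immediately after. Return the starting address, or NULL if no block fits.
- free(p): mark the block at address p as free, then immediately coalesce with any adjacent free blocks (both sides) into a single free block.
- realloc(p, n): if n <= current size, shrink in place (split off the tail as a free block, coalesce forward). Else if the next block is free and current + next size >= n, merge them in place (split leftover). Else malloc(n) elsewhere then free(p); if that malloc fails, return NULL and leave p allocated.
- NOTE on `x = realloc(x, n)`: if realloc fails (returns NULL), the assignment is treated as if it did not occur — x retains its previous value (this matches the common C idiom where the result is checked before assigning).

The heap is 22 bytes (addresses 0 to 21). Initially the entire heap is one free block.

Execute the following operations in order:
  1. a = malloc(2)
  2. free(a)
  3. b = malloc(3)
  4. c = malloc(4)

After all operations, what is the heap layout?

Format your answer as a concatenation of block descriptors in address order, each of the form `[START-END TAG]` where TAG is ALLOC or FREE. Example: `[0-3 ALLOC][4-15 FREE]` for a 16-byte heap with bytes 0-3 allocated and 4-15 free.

Answer: [0-2 ALLOC][3-6 ALLOC][7-21 FREE]

Derivation:
Op 1: a = malloc(2) -> a = 0; heap: [0-1 ALLOC][2-21 FREE]
Op 2: free(a) -> (freed a); heap: [0-21 FREE]
Op 3: b = malloc(3) -> b = 0; heap: [0-2 ALLOC][3-21 FREE]
Op 4: c = malloc(4) -> c = 3; heap: [0-2 ALLOC][3-6 ALLOC][7-21 FREE]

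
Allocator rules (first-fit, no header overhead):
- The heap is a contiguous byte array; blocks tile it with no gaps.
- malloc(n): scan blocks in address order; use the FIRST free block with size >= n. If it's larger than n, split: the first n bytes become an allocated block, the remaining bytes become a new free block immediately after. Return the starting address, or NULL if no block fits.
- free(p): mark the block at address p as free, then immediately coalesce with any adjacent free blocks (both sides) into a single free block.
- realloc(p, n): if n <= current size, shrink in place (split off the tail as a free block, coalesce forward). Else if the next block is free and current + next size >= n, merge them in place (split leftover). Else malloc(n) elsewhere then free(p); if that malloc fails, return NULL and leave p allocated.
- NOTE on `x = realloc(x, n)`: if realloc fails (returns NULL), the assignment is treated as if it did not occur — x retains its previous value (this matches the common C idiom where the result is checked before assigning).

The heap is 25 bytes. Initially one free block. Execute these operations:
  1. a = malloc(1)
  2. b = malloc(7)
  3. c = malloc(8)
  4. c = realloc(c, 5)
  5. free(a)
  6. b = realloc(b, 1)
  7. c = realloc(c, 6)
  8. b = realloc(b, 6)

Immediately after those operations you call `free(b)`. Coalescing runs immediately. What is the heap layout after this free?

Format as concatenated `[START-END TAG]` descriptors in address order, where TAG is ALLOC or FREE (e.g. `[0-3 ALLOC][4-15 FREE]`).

Answer: [0-7 FREE][8-13 ALLOC][14-24 FREE]

Derivation:
Op 1: a = malloc(1) -> a = 0; heap: [0-0 ALLOC][1-24 FREE]
Op 2: b = malloc(7) -> b = 1; heap: [0-0 ALLOC][1-7 ALLOC][8-24 FREE]
Op 3: c = malloc(8) -> c = 8; heap: [0-0 ALLOC][1-7 ALLOC][8-15 ALLOC][16-24 FREE]
Op 4: c = realloc(c, 5) -> c = 8; heap: [0-0 ALLOC][1-7 ALLOC][8-12 ALLOC][13-24 FREE]
Op 5: free(a) -> (freed a); heap: [0-0 FREE][1-7 ALLOC][8-12 ALLOC][13-24 FREE]
Op 6: b = realloc(b, 1) -> b = 1; heap: [0-0 FREE][1-1 ALLOC][2-7 FREE][8-12 ALLOC][13-24 FREE]
Op 7: c = realloc(c, 6) -> c = 8; heap: [0-0 FREE][1-1 ALLOC][2-7 FREE][8-13 ALLOC][14-24 FREE]
Op 8: b = realloc(b, 6) -> b = 1; heap: [0-0 FREE][1-6 ALLOC][7-7 FREE][8-13 ALLOC][14-24 FREE]
free(b): b = 1 -> block [1-6 ALLOC]; mark free, coalesce with adjacent free neighbors -> [0-7 FREE][8-13 ALLOC][14-24 FREE]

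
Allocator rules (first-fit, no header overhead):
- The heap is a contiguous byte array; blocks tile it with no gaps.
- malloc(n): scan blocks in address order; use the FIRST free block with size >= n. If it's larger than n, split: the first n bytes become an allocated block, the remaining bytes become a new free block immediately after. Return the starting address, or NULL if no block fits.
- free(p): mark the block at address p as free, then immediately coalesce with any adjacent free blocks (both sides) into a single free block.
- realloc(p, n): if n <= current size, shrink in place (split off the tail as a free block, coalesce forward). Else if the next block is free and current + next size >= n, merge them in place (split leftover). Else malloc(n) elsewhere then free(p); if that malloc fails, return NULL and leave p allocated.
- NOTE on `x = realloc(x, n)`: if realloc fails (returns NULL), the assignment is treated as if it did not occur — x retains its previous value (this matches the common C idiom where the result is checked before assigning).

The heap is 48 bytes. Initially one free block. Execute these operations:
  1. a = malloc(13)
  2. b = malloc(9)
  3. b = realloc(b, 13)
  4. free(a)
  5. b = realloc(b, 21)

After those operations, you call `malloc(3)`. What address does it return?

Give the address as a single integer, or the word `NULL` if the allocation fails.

Op 1: a = malloc(13) -> a = 0; heap: [0-12 ALLOC][13-47 FREE]
Op 2: b = malloc(9) -> b = 13; heap: [0-12 ALLOC][13-21 ALLOC][22-47 FREE]
Op 3: b = realloc(b, 13) -> b = 13; heap: [0-12 ALLOC][13-25 ALLOC][26-47 FREE]
Op 4: free(a) -> (freed a); heap: [0-12 FREE][13-25 ALLOC][26-47 FREE]
Op 5: b = realloc(b, 21) -> b = 13; heap: [0-12 FREE][13-33 ALLOC][34-47 FREE]
malloc(3): first-fit scan over [0-12 FREE][13-33 ALLOC][34-47 FREE] -> 0

Answer: 0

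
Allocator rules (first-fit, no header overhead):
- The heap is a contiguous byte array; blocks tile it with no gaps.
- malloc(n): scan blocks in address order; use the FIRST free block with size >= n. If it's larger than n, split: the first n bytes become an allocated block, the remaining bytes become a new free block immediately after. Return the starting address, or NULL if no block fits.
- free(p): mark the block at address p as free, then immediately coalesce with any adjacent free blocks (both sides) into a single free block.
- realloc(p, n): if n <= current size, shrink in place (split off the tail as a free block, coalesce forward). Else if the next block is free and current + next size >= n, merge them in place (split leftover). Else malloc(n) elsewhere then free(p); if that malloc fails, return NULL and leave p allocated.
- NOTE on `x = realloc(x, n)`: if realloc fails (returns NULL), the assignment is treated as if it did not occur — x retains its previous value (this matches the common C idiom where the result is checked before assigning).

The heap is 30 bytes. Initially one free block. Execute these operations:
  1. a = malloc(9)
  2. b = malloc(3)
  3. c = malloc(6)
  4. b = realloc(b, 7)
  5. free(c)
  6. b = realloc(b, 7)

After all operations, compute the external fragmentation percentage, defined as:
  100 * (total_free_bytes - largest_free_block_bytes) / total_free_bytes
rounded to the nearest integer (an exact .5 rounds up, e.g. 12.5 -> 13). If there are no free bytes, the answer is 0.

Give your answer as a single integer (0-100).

Answer: 36

Derivation:
Op 1: a = malloc(9) -> a = 0; heap: [0-8 ALLOC][9-29 FREE]
Op 2: b = malloc(3) -> b = 9; heap: [0-8 ALLOC][9-11 ALLOC][12-29 FREE]
Op 3: c = malloc(6) -> c = 12; heap: [0-8 ALLOC][9-11 ALLOC][12-17 ALLOC][18-29 FREE]
Op 4: b = realloc(b, 7) -> b = 18; heap: [0-8 ALLOC][9-11 FREE][12-17 ALLOC][18-24 ALLOC][25-29 FREE]
Op 5: free(c) -> (freed c); heap: [0-8 ALLOC][9-17 FREE][18-24 ALLOC][25-29 FREE]
Op 6: b = realloc(b, 7) -> b = 18; heap: [0-8 ALLOC][9-17 FREE][18-24 ALLOC][25-29 FREE]
Free blocks: [9 5] total_free=14 largest=9 -> 100*(14-9)/14 = 500/14 ≈ 35.714 -> rounds to 36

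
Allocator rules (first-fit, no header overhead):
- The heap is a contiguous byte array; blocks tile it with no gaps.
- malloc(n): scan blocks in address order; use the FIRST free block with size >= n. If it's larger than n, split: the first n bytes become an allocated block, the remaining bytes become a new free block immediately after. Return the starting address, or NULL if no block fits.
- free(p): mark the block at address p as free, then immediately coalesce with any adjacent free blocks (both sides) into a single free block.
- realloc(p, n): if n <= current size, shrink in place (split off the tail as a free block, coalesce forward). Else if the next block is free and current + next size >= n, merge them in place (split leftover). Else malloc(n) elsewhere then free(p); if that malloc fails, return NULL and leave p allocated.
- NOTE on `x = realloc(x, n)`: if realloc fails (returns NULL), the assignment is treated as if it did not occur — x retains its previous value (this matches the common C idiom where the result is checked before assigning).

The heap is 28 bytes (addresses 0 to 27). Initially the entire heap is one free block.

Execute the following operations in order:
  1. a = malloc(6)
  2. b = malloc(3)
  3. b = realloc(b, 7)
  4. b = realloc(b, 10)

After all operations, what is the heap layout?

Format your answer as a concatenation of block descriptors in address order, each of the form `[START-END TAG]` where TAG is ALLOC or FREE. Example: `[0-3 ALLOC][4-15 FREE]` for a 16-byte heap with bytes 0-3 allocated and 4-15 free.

Answer: [0-5 ALLOC][6-15 ALLOC][16-27 FREE]

Derivation:
Op 1: a = malloc(6) -> a = 0; heap: [0-5 ALLOC][6-27 FREE]
Op 2: b = malloc(3) -> b = 6; heap: [0-5 ALLOC][6-8 ALLOC][9-27 FREE]
Op 3: b = realloc(b, 7) -> b = 6; heap: [0-5 ALLOC][6-12 ALLOC][13-27 FREE]
Op 4: b = realloc(b, 10) -> b = 6; heap: [0-5 ALLOC][6-15 ALLOC][16-27 FREE]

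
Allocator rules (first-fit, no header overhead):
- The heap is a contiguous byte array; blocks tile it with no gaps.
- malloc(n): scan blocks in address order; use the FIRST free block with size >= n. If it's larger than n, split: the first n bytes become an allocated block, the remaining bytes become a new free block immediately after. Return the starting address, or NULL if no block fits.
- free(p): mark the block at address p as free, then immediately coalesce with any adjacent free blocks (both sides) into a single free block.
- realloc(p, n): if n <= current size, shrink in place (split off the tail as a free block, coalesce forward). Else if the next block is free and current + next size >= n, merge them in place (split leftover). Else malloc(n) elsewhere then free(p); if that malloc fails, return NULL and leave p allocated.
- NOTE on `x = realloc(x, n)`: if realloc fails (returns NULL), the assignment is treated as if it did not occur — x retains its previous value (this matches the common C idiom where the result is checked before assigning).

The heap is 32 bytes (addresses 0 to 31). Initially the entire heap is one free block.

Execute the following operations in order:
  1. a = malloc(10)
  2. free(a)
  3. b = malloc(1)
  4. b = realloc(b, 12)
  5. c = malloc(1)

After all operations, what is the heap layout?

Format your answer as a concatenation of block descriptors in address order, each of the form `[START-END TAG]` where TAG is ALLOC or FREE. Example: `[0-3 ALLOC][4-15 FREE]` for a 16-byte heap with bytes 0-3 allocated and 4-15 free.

Op 1: a = malloc(10) -> a = 0; heap: [0-9 ALLOC][10-31 FREE]
Op 2: free(a) -> (freed a); heap: [0-31 FREE]
Op 3: b = malloc(1) -> b = 0; heap: [0-0 ALLOC][1-31 FREE]
Op 4: b = realloc(b, 12) -> b = 0; heap: [0-11 ALLOC][12-31 FREE]
Op 5: c = malloc(1) -> c = 12; heap: [0-11 ALLOC][12-12 ALLOC][13-31 FREE]

Answer: [0-11 ALLOC][12-12 ALLOC][13-31 FREE]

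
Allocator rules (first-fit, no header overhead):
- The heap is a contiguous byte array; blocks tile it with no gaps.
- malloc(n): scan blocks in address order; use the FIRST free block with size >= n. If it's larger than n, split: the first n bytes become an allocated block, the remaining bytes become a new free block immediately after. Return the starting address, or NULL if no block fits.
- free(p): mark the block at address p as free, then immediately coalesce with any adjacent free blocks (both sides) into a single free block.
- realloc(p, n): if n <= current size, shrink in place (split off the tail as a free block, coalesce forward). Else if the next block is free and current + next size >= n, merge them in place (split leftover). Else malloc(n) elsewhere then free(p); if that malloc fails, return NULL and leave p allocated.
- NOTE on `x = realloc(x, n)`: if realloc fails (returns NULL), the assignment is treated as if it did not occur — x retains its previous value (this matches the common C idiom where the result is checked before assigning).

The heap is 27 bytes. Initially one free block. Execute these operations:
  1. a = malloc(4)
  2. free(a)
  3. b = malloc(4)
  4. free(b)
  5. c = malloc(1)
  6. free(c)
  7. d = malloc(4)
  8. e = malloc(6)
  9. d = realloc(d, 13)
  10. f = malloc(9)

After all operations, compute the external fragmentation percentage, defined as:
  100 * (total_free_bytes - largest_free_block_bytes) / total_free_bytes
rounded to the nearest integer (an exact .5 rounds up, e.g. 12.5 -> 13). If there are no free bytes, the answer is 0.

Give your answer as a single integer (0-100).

Answer: 50

Derivation:
Op 1: a = malloc(4) -> a = 0; heap: [0-3 ALLOC][4-26 FREE]
Op 2: free(a) -> (freed a); heap: [0-26 FREE]
Op 3: b = malloc(4) -> b = 0; heap: [0-3 ALLOC][4-26 FREE]
Op 4: free(b) -> (freed b); heap: [0-26 FREE]
Op 5: c = malloc(1) -> c = 0; heap: [0-0 ALLOC][1-26 FREE]
Op 6: free(c) -> (freed c); heap: [0-26 FREE]
Op 7: d = malloc(4) -> d = 0; heap: [0-3 ALLOC][4-26 FREE]
Op 8: e = malloc(6) -> e = 4; heap: [0-3 ALLOC][4-9 ALLOC][10-26 FREE]
Op 9: d = realloc(d, 13) -> d = 10; heap: [0-3 FREE][4-9 ALLOC][10-22 ALLOC][23-26 FREE]
Op 10: f = malloc(9) -> f = NULL; heap: [0-3 FREE][4-9 ALLOC][10-22 ALLOC][23-26 FREE]
Free blocks: [4 4] total_free=8 largest=4 -> 100*(8-4)/8 = 400/8 = 50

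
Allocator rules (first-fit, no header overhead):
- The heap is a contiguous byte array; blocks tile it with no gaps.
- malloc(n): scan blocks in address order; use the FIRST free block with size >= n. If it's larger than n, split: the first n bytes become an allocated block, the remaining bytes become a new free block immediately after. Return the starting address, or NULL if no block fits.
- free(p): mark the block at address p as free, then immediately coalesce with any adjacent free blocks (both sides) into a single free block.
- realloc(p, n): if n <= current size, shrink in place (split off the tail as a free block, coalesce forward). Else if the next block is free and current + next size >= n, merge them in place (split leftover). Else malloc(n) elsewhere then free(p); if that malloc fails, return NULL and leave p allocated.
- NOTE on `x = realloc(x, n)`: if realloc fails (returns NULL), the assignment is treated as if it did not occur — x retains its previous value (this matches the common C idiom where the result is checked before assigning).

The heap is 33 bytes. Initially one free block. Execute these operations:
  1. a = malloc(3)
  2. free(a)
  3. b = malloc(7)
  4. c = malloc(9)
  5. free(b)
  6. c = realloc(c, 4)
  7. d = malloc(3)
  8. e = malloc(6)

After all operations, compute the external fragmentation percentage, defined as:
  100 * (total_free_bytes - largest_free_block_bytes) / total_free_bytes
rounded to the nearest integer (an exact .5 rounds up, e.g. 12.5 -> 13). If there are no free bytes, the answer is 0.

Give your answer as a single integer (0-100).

Op 1: a = malloc(3) -> a = 0; heap: [0-2 ALLOC][3-32 FREE]
Op 2: free(a) -> (freed a); heap: [0-32 FREE]
Op 3: b = malloc(7) -> b = 0; heap: [0-6 ALLOC][7-32 FREE]
Op 4: c = malloc(9) -> c = 7; heap: [0-6 ALLOC][7-15 ALLOC][16-32 FREE]
Op 5: free(b) -> (freed b); heap: [0-6 FREE][7-15 ALLOC][16-32 FREE]
Op 6: c = realloc(c, 4) -> c = 7; heap: [0-6 FREE][7-10 ALLOC][11-32 FREE]
Op 7: d = malloc(3) -> d = 0; heap: [0-2 ALLOC][3-6 FREE][7-10 ALLOC][11-32 FREE]
Op 8: e = malloc(6) -> e = 11; heap: [0-2 ALLOC][3-6 FREE][7-10 ALLOC][11-16 ALLOC][17-32 FREE]
Free blocks: [4 16] total_free=20 largest=16 -> 100*(20-16)/20 = 400/20 = 20

Answer: 20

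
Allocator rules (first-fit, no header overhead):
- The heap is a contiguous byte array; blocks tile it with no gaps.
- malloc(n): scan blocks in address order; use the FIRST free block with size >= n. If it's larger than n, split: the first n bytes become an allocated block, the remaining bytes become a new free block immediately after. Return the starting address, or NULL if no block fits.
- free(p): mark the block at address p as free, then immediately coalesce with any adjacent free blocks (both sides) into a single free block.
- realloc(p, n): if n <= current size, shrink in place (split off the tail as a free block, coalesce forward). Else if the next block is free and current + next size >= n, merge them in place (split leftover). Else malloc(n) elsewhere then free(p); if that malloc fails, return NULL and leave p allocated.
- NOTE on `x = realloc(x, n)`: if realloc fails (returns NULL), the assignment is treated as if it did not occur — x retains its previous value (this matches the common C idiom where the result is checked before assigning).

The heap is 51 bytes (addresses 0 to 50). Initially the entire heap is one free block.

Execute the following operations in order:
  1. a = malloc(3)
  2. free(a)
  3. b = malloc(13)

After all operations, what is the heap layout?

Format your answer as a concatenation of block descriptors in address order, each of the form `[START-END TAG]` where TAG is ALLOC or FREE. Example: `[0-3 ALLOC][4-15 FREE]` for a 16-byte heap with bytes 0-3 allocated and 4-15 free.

Op 1: a = malloc(3) -> a = 0; heap: [0-2 ALLOC][3-50 FREE]
Op 2: free(a) -> (freed a); heap: [0-50 FREE]
Op 3: b = malloc(13) -> b = 0; heap: [0-12 ALLOC][13-50 FREE]

Answer: [0-12 ALLOC][13-50 FREE]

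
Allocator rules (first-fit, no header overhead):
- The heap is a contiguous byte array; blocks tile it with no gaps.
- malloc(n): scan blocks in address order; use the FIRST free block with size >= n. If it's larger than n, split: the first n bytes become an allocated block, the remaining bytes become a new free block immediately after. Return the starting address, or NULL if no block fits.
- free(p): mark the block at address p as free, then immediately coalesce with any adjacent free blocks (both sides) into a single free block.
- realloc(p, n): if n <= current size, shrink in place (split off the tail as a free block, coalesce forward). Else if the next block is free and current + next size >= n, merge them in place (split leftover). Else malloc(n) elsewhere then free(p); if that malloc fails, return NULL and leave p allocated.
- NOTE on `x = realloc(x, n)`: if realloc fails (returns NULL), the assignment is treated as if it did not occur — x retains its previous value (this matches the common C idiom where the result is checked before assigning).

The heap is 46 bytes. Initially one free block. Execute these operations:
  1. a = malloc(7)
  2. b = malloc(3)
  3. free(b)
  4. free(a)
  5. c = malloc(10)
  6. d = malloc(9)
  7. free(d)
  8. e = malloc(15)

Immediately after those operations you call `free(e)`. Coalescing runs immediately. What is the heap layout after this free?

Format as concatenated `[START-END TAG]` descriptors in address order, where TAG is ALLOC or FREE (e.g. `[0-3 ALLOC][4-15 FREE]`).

Op 1: a = malloc(7) -> a = 0; heap: [0-6 ALLOC][7-45 FREE]
Op 2: b = malloc(3) -> b = 7; heap: [0-6 ALLOC][7-9 ALLOC][10-45 FREE]
Op 3: free(b) -> (freed b); heap: [0-6 ALLOC][7-45 FREE]
Op 4: free(a) -> (freed a); heap: [0-45 FREE]
Op 5: c = malloc(10) -> c = 0; heap: [0-9 ALLOC][10-45 FREE]
Op 6: d = malloc(9) -> d = 10; heap: [0-9 ALLOC][10-18 ALLOC][19-45 FREE]
Op 7: free(d) -> (freed d); heap: [0-9 ALLOC][10-45 FREE]
Op 8: e = malloc(15) -> e = 10; heap: [0-9 ALLOC][10-24 ALLOC][25-45 FREE]
free(e): e = 10 -> block [10-24 ALLOC]; mark free, coalesce with adjacent free neighbors -> [0-9 ALLOC][10-45 FREE]

Answer: [0-9 ALLOC][10-45 FREE]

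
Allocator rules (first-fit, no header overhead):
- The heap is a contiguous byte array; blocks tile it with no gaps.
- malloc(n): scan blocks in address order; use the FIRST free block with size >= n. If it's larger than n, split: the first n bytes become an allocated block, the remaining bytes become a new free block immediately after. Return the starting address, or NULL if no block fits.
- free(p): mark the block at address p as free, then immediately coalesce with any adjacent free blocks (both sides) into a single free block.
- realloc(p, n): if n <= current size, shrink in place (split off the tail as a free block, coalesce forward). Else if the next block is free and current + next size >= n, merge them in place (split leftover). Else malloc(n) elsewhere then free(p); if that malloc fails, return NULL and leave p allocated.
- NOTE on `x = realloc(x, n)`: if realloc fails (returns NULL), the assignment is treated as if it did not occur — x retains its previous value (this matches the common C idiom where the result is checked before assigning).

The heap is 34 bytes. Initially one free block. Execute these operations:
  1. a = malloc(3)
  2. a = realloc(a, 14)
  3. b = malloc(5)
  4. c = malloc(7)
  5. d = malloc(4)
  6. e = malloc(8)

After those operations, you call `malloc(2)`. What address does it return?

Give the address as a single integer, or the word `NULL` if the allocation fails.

Answer: 30

Derivation:
Op 1: a = malloc(3) -> a = 0; heap: [0-2 ALLOC][3-33 FREE]
Op 2: a = realloc(a, 14) -> a = 0; heap: [0-13 ALLOC][14-33 FREE]
Op 3: b = malloc(5) -> b = 14; heap: [0-13 ALLOC][14-18 ALLOC][19-33 FREE]
Op 4: c = malloc(7) -> c = 19; heap: [0-13 ALLOC][14-18 ALLOC][19-25 ALLOC][26-33 FREE]
Op 5: d = malloc(4) -> d = 26; heap: [0-13 ALLOC][14-18 ALLOC][19-25 ALLOC][26-29 ALLOC][30-33 FREE]
Op 6: e = malloc(8) -> e = NULL; heap: [0-13 ALLOC][14-18 ALLOC][19-25 ALLOC][26-29 ALLOC][30-33 FREE]
malloc(2): first-fit scan over [0-13 ALLOC][14-18 ALLOC][19-25 ALLOC][26-29 ALLOC][30-33 FREE] -> 30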